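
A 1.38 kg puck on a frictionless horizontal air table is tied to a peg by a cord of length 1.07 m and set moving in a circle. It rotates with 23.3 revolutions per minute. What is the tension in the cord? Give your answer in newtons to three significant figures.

ω = 23.3 rev/min × 2π/60 = 2.440 rad/s, so v = ωr = 2.440 × 1.07 = 2.611 m/s.
The tension is the only horizontal force, so it supplies the full centripetal force: T = m v²/r = 1.38 × (2.611)²/1.07 = 1.38 × 6.816/1.07 = 8.791 N.

8.79 N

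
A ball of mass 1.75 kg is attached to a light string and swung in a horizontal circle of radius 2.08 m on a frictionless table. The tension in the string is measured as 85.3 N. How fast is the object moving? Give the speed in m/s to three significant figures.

10.1 m/s

T = m v²/r ⇒ v = √(T r / m) = √(85.3 × 2.08 / 1.75) = √101.4 = 10.07 m/s.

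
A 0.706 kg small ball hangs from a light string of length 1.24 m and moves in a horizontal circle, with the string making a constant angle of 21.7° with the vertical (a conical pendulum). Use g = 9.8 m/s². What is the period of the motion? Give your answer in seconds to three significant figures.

r = L sinθ = 0.4585 m. From T sinθ = mω²r and T cosθ = mg: tanθ = ω²r/g, so ω² = g tanθ / r = g/(L cosθ).
ω = √(g/(L cosθ)) = √(9.8/(1.24 × 0.9291)) = √8.506 = 2.917 rad/s.
Period = 2π/ω = 2.154 s.

2.15 s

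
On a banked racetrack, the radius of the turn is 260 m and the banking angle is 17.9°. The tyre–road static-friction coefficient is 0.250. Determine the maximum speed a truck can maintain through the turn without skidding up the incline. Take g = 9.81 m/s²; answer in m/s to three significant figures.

At the maximum speed, friction acts down the slope at its limiting value f = μN. Radially (horizontal, toward centre): N sinθ + μN cosθ = mv²/r. Vertically: N cosθ − μN sinθ = mg.
Dividing: v² = r g (sinθ + μcosθ)/(cosθ − μsinθ).
sinθ + μcosθ = 0.3074 + 0.250×0.9516 = 0.5453; cosθ − μsinθ = 0.9516 − 0.250×0.3074 = 0.8748.
v² = 260 × 9.81 × 0.5453/0.8748 = 1590 m²/s², so v = 39.87 m/s.

39.9 m/s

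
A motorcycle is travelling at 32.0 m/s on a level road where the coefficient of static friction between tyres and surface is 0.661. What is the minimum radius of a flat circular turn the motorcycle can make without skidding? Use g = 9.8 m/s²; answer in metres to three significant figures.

158 m

At the limit, μ_s m g = m v²/r, so r_min = v²/(μ_s g) = (32.0)²/(0.661 × 9.8) = 1024/6.478 = 158.1 m.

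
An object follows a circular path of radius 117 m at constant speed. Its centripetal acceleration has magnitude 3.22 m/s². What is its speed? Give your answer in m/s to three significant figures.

a_c = v²/r ⇒ v = √(a_c · r) = √(3.22 × 117) = √376.7 = 19.41 m/s.

19.4 m/s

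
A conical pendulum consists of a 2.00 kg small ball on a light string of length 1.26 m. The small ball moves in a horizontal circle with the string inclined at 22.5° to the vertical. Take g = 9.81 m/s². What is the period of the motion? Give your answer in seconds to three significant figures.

r = L sinθ = 0.4822 m. From T sinθ = mω²r and T cosθ = mg: tanθ = ω²r/g, so ω² = g tanθ / r = g/(L cosθ).
ω = √(g/(L cosθ)) = √(9.81/(1.26 × 0.9239)) = √8.427 = 2.903 rad/s.
Period = 2π/ω = 2.164 s.

2.16 s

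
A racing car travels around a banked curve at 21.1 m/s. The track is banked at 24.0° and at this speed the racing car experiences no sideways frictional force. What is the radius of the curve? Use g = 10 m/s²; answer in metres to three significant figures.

Frictionless banking: tanθ = v²/(rg), so r = v²/(g tanθ).
r = (21.1)²/(10.0 × tan 24.0°) = 445.2/(10.0 × 0.4452) = 445.2/4.452 = 100.0 m.

100 m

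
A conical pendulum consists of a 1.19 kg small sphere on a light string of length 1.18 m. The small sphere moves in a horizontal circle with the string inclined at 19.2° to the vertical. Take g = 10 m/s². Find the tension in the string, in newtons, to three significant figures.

Vertically the bob has no acceleration, so T cosθ = mg.
T = mg/cosθ = 1.19 × 10.0 / cos 19.2° = 11.90/0.9444 = 12.60 N.

12.6 N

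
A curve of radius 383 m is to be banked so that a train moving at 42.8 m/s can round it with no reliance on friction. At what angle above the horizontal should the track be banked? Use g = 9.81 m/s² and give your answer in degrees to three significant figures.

For a frictionless banked turn: horizontally N sinθ = mv²/r and vertically N cosθ = mg.
Dividing: tanθ = v²/(r g) = (42.8)²/(383 × 9.81) = 1832/3757 = 0.4876.
θ = arctan(0.4876) = 25.99°.

26.0°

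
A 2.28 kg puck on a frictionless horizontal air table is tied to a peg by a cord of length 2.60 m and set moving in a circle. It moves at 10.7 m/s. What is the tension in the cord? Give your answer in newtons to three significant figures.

100 N

The tension is the only horizontal force, so it supplies the full centripetal force: T = m v²/r = 2.28 × (10.70)²/2.60 = 2.28 × 114.5/2.60 = 100.4 N.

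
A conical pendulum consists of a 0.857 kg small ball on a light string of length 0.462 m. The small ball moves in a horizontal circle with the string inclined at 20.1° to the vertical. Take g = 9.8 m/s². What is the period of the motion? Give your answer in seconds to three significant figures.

1.32 s

r = L sinθ = 0.1588 m. From T sinθ = mω²r and T cosθ = mg: tanθ = ω²r/g, so ω² = g tanθ / r = g/(L cosθ).
ω = √(g/(L cosθ)) = √(9.8/(0.462 × 0.9391)) = √22.59 = 4.753 rad/s.
Period = 2π/ω = 1.322 s.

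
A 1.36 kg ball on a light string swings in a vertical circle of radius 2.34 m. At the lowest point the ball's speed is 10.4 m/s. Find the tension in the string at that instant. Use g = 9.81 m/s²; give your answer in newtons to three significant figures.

76.2 N

At the lowest point, T points up (toward the centre) and the weight mg points down (away from the centre), so the net inward force is T − mg = mv²/r.
T = m(v²/r + g) = 1.36 × ((10.4)²/2.34 + 9.81) = 1.36 × (46.22 + 9.81) = 1.36 × 56.03 = 76.20 N.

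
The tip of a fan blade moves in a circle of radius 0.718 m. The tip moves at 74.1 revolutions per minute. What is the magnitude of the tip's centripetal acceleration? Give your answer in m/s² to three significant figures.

ω = 74.1 rev/min × 2π/60 = 7.760 rad/s, so v = ωr = 7.760 × 0.718 = 5.571 m/s.
a_c = v²/r = (5.571)²/0.718 = 31.04/0.718 = 43.23 m/s².

43.2 m/s²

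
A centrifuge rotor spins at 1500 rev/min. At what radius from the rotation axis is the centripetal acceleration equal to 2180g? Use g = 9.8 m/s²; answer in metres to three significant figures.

0.866 m

ω = 1500 rev/min × 2π/60 = 157.1 rad/s.
a_c = ω²r = 2180g ⇒ r = 2180 × 9.8 / (157.1)² = 21360/24670 = 0.8659 m.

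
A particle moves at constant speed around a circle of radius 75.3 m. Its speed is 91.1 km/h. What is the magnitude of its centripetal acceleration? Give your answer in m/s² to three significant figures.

v = 91.1 km/h = 91.1/3.6 = 25.31 m/s.
a_c = v²/r = (25.31)²/75.3 = 640.4/75.3 = 8.504 m/s².

8.50 m/s²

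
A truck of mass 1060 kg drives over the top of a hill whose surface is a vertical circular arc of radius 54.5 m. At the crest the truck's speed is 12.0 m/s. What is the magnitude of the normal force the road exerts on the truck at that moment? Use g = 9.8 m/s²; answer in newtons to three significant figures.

At the crest the centripetal acceleration points downward (toward the centre of the arc), so mg − N = mv²/r.
N = m(g − v²/r) = 1060 × (9.8 − (12.0)²/54.5) = 1060 × (9.8 − 2.642) = 1060 × 7.158 = 7587 N.

7590 N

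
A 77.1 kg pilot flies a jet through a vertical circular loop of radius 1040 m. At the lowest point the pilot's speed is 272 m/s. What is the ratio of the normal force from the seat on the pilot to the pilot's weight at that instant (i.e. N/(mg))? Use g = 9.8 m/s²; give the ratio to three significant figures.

8.26

At the bottom, N − mg = mv²/r, so N = m(v²/r + g) and N/(mg) = v²/(rg) + 1 = (272)²/(1040 × 9.8) + 1 = 7.259 + 1 = 8.259.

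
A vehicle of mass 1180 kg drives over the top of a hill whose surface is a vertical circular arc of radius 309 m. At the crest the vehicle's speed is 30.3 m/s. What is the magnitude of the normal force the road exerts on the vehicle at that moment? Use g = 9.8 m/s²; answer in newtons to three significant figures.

8060 N

At the crest the centripetal acceleration points downward (toward the centre of the arc), so mg − N = mv²/r.
N = m(g − v²/r) = 1180 × (9.8 − (30.3)²/309) = 1180 × (9.8 − 2.971) = 1180 × 6.829 = 8058 N.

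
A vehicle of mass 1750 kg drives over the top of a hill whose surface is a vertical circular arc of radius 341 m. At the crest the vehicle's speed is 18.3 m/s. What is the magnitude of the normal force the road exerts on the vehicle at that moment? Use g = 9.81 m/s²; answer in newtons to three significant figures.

15400 N

At the crest the centripetal acceleration points downward (toward the centre of the arc), so mg − N = mv²/r.
N = m(g − v²/r) = 1750 × (9.81 − (18.3)²/341) = 1750 × (9.81 − 0.9821) = 1750 × 8.828 = 15450 N.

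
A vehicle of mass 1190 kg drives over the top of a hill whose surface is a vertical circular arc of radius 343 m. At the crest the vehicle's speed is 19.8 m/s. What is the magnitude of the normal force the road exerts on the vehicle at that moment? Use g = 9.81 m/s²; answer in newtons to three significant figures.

At the crest the centripetal acceleration points downward (toward the centre of the arc), so mg − N = mv²/r.
N = m(g − v²/r) = 1190 × (9.81 − (19.8)²/343) = 1190 × (9.81 − 1.143) = 1190 × 8.667 = 10310 N.

10300 N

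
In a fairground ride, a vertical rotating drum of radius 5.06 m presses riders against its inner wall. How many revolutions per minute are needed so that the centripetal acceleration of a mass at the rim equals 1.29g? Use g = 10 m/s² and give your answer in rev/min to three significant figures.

15.2 rev/min

Require ω²r = 1.29g, so ω = √(1.29 × 10.0/5.06) = 1.597 rad/s.
In rev/min: ω × 60/(2π) = 1.597 × 60/(2π) = 15.25 rev/min.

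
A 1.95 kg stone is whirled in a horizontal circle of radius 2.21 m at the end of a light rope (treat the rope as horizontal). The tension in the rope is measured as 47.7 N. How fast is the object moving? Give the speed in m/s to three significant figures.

T = m v²/r ⇒ v = √(T r / m) = √(47.7 × 2.21 / 1.95) = √54.06 = 7.353 m/s.

7.35 m/s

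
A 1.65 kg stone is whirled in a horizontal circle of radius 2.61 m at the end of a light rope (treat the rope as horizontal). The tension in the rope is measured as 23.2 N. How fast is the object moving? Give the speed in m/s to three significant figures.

T = m v²/r ⇒ v = √(T r / m) = √(23.2 × 2.61 / 1.65) = √36.70 = 6.058 m/s.

6.06 m/s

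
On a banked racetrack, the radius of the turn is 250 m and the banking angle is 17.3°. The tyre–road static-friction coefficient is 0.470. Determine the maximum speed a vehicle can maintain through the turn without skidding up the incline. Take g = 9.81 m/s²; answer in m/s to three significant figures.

47.4 m/s

At the maximum speed, friction acts down the slope at its limiting value f = μN. Radially (horizontal, toward centre): N sinθ + μN cosθ = mv²/r. Vertically: N cosθ − μN sinθ = mg.
Dividing: v² = r g (sinθ + μcosθ)/(cosθ − μsinθ).
sinθ + μcosθ = 0.2974 + 0.470×0.9548 = 0.7461; cosθ − μsinθ = 0.9548 − 0.470×0.2974 = 0.8150.
v² = 250 × 9.81 × 0.7461/0.8150 = 2245 m²/s², so v = 47.38 m/s.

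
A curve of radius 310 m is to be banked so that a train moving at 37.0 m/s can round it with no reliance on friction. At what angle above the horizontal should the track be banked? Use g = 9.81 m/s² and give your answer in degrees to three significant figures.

24.2°

With no friction, the horizontal component of the normal force provides the centripetal force: N sinθ = mv²/r, while N cosθ = mg vertically.
Dividing: tanθ = v²/(r g) = (37.0)²/(310 × 9.81) = 1369/3041 = 0.4502.
θ = arctan(0.4502) = 24.24°.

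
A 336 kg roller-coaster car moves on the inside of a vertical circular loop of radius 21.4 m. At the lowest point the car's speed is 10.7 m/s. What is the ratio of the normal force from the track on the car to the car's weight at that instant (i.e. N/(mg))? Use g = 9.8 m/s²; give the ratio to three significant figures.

At the bottom, N − mg = mv²/r, so N = m(v²/r + g) and N/(mg) = v²/(rg) + 1 = (10.7)²/(21.4 × 9.8) + 1 = 0.5459 + 1 = 1.546.

1.55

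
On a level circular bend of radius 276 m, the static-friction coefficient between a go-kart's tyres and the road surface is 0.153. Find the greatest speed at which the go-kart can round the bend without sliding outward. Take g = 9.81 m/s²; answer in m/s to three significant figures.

20.4 m/s

On a flat curve, static friction is the only horizontal force, so it must supply the full centripetal force: μ_s m g = m v²/r.
Mass cancels: v_max = √(μ_s g r) = √(0.153 × 9.81 × 276) = √414.3 = 20.35 m/s.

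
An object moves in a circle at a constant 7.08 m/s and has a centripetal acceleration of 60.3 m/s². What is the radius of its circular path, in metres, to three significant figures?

0.831 m

a_c = v²/r ⇒ r = v²/a_c = (7.08)²/60.3 = 50.13/60.3 = 0.8313 m.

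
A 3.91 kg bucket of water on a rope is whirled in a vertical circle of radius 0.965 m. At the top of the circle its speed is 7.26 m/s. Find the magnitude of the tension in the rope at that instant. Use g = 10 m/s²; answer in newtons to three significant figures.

174 N

At the top, both T and the weight mg point inward (toward the centre), so T + mg = mv²/r.
T = m(v²/r − g) = 3.91 × ((7.26)²/0.965 − 10.0) = 3.91 × (54.62 − 10.0) = 3.91 × 44.62 = 174.5 N.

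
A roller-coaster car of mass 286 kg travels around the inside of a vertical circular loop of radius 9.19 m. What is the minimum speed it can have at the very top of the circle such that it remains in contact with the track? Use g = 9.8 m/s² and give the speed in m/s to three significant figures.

9.49 m/s

At the highest point the centre is directly below, so both the weight and N act inward: N + mg = mv²/r.
At minimum speed N → 0, so mg = mv_min²/r ⇒ v_min = √(g r) = √(9.8 × 9.19) = 9.490 m/s.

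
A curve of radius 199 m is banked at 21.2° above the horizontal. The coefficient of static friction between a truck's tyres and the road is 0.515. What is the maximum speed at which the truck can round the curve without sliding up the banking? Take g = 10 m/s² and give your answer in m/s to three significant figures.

At the maximum speed, friction acts down the slope at its limiting value f = μN. Radially (horizontal, toward centre): N sinθ + μN cosθ = mv²/r. Vertically: N cosθ − μN sinθ = mg.
Dividing: v² = r g (sinθ + μcosθ)/(cosθ − μsinθ).
sinθ + μcosθ = 0.3616 + 0.515×0.9323 = 0.8418; cosθ − μsinθ = 0.9323 − 0.515×0.3616 = 0.7461.
v² = 199 × 10.0 × 0.8418/0.7461 = 2245 m²/s², so v = 47.38 m/s.

47.4 m/s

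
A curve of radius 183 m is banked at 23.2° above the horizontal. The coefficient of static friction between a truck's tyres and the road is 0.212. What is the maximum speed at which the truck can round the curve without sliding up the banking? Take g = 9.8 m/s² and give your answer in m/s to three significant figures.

35.5 m/s

At the maximum speed, friction acts down the slope at its limiting value f = μN. Radially (horizontal, toward centre): N sinθ + μN cosθ = mv²/r. Vertically: N cosθ − μN sinθ = mg.
Dividing: v² = r g (sinθ + μcosθ)/(cosθ − μsinθ).
sinθ + μcosθ = 0.3939 + 0.212×0.9191 = 0.5888; cosθ − μsinθ = 0.9191 − 0.212×0.3939 = 0.8356.
v² = 183 × 9.8 × 0.5888/0.8356 = 1264 m²/s², so v = 35.55 m/s.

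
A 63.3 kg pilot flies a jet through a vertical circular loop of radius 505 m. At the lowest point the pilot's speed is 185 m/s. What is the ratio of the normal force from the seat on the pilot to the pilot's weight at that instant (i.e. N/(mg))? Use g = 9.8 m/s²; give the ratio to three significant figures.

At the bottom, N − mg = mv²/r, so N = m(v²/r + g) and N/(mg) = v²/(rg) + 1 = (185)²/(505 × 9.8) + 1 = 6.916 + 1 = 7.916.

7.92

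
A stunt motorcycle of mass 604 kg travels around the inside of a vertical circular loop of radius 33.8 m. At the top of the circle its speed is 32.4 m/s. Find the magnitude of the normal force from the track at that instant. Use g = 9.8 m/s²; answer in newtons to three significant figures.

12800 N

At the top, both N and the weight mg point inward (toward the centre), so N + mg = mv²/r.
N = m(v²/r − g) = 604 × ((32.4)²/33.8 − 9.8) = 604 × (31.06 − 9.8) = 604 × 21.26 = 12840 N.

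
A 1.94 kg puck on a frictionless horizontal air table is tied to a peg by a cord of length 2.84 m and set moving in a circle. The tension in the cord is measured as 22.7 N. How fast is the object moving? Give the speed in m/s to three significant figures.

T = m v²/r ⇒ v = √(T r / m) = √(22.7 × 2.84 / 1.94) = √33.23 = 5.765 m/s.

5.76 m/s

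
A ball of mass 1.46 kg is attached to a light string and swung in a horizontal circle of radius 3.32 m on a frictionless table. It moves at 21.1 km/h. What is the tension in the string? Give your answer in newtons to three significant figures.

15.1 N

v = 21.1 km/h = 21.1/3.6 = 5.861 m/s.
The tension is the only horizontal force, so it supplies the full centripetal force: T = m v²/r = 1.46 × (5.861)²/3.32 = 1.46 × 34.35/3.32 = 15.11 N.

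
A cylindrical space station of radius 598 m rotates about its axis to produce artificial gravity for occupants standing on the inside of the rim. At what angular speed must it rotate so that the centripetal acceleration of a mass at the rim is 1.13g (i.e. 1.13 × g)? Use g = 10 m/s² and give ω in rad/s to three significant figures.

0.137 rad/s

Centripetal acceleration a_c = ω²r. Setting ω²r = 1.13g:
ω = √(1.13g / r) = √(1.13 × 10.0 / 598) = √0.01890 = 0.1375 rad/s.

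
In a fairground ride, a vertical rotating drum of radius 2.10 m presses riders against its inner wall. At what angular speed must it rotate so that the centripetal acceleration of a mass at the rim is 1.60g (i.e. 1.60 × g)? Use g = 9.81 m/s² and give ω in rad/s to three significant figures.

2.73 rad/s

Centripetal acceleration a_c = ω²r. Setting ω²r = 1.60g:
ω = √(1.60g / r) = √(1.60 × 9.81 / 2.10) = √7.474 = 2.734 rad/s.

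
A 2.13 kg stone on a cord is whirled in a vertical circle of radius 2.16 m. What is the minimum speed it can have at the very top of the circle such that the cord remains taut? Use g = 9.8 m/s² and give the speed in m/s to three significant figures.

4.60 m/s

At the top, both weight mg and T point toward the centre: T + mg = mv²/r.
At minimum speed T → 0, so mg = mv_min²/r ⇒ v_min = √(g r) = √(9.8 × 2.16) = 4.601 m/s.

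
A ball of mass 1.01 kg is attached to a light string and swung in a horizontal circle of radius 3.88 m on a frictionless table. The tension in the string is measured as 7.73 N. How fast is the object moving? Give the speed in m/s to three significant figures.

5.45 m/s

T = m v²/r ⇒ v = √(T r / m) = √(7.73 × 3.88 / 1.01) = √29.70 = 5.449 m/s.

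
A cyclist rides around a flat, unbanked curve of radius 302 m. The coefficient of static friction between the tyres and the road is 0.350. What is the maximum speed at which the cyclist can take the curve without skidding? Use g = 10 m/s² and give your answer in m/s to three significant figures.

Friction provides the centripetal force on a flat curve. At maximum speed it is at its limiting value: μ_s m g = m v²/r.
Mass cancels: v_max = √(μ_s g r) = √(0.350 × 10.0 × 302) = √1057 = 32.51 m/s.

32.5 m/s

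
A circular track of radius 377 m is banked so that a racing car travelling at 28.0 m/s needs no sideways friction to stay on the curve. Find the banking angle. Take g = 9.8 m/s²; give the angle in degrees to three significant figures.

12.0°

With no friction, the horizontal component of the normal force provides the centripetal force: N sinθ = mv²/r, while N cosθ = mg vertically.
Dividing: tanθ = v²/(r g) = (28.0)²/(377 × 9.8) = 784.0/3695 = 0.2122.
θ = arctan(0.2122) = 11.98°.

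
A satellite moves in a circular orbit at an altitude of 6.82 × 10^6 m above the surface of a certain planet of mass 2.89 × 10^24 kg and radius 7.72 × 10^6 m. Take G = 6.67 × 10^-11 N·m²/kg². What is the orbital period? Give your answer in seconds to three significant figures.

25100 s

r = R + h = 7.72 × 10^6 + 6.82 × 10^6 = 1.454 × 10^7 m. Gravity provides the centripetal force: G M m / r² = m v² / r ⇒ v = √(GM/r) = 3641 m/s.
T = 2πr/v = 2π × 1.454 × 10^7 / 3641 = 25090 s.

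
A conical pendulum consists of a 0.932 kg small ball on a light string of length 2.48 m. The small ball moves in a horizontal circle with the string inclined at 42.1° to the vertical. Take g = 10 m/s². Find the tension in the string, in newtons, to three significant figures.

12.6 N

Vertically the bob has no acceleration, so T cosθ = mg.
T = mg/cosθ = 0.932 × 10.0 / cos 42.1° = 9.320/0.7420 = 12.56 N.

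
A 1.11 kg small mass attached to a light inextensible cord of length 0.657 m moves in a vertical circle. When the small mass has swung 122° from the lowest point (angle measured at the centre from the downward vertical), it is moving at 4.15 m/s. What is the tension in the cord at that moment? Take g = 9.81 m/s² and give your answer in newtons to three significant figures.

23.3 N

Take the radial direction toward the centre of the circle as positive. The component of the weight along the string toward the centre is −mg cos φ (φ measured from the bottom), so Newton's second law along the string gives T − mg cos φ = m v²/r.
cos 122° = -0.5299, so T = m(v²/r + g cos φ) = 1.11 × ((4.15)²/0.657 + 9.81 × -0.5299) = 1.11 × (26.21 + (-5.199)) = 1.11 × 21.02 = 23.33 N.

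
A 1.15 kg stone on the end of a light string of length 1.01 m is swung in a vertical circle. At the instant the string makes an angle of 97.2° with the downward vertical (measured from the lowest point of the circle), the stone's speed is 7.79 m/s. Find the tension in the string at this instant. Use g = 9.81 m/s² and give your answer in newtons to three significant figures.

Take the radial direction toward the centre of the circle as positive. The component of the weight along the string toward the centre is −mg cos φ (φ measured from the bottom), so Newton's second law along the string gives T − mg cos φ = m v²/r.
cos 97.2° = -0.1253, so T = m(v²/r + g cos φ) = 1.15 × ((7.79)²/1.01 + 9.81 × -0.1253) = 1.15 × (60.08 + (-1.230)) = 1.15 × 58.85 = 67.68 N.

67.7 N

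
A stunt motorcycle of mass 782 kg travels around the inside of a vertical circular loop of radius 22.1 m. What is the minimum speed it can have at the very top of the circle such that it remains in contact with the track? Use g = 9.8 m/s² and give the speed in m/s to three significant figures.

At the highest point the centre is directly below, so both the weight and N act inward: N + mg = mv²/r.
At minimum speed N → 0, so mg = mv_min²/r ⇒ v_min = √(g r) = √(9.8 × 22.1) = 14.72 m/s.

14.7 m/s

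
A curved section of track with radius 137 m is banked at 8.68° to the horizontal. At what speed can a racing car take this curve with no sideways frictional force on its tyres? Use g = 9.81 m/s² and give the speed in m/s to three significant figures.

On a frictionless banked curve, N sinθ = mv²/r and N cosθ = mg, so tanθ = v²/(rg).
v = √(r g tanθ) = √(137 × 9.81 × tan 8.68°) = √(137 × 9.81 × 0.1527) = √205.2 = 14.32 m/s.

14.3 m/s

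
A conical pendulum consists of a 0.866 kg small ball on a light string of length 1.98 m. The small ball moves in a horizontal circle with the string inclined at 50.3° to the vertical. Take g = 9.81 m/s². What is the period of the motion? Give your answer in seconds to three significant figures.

2.26 s

r = L sinθ = 1.523 m. From T sinθ = mω²r and T cosθ = mg: tanθ = ω²r/g, so ω² = g tanθ / r = g/(L cosθ).
ω = √(g/(L cosθ)) = √(9.81/(1.98 × 0.6388)) = √7.756 = 2.785 rad/s.
Period = 2π/ω = 2.256 s.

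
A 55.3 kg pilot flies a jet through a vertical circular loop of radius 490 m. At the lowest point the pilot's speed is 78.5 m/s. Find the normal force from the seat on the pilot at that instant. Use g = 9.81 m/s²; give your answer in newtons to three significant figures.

1240 N

At the lowest point, N points up (toward the centre) and the weight mg points down (away from the centre), so the net inward force is N − mg = mv²/r.
N = m(v²/r + g) = 55.3 × ((78.5)²/490 + 9.81) = 55.3 × (12.58 + 9.81) = 55.3 × 22.39 = 1238 N.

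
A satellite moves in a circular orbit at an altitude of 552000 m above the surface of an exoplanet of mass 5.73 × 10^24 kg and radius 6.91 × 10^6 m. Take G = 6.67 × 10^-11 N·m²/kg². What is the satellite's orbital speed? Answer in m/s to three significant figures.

Orbital radius r = R + h = 6.91 × 10^6 + 552000 = 7.462 × 10^6 m.
Gravity supplies the centripetal force: G M m / r² = m v² / r, so v = √(GM/r).
v = √(6.67 × 10^-11 × 5.73 × 10^24 / 7.462 × 10^6) = √(5.122 × 10^7) = 7157 m/s.

7160 m/s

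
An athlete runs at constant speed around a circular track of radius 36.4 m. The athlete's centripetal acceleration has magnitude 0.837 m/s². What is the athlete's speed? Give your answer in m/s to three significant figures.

5.52 m/s

a_c = v²/r ⇒ v = √(a_c · r) = √(0.837 × 36.4) = √30.47 = 5.520 m/s.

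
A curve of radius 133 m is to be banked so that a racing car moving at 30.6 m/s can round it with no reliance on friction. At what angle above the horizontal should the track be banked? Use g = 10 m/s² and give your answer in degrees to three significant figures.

With no friction, the horizontal component of the normal force provides the centripetal force: N sinθ = mv²/r, while N cosθ = mg vertically.
Dividing: tanθ = v²/(r g) = (30.6)²/(133 × 10.0) = 936.4/1330 = 0.7040.
θ = arctan(0.7040) = 35.15°.

35.1°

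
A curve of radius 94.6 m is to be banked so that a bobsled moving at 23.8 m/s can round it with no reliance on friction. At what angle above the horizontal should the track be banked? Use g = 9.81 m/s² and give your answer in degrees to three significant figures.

For a frictionless banked turn: horizontally N sinθ = mv²/r and vertically N cosθ = mg.
Dividing: tanθ = v²/(r g) = (23.8)²/(94.6 × 9.81) = 566.4/928.0 = 0.6104.
θ = arctan(0.6104) = 31.40°.

31.4°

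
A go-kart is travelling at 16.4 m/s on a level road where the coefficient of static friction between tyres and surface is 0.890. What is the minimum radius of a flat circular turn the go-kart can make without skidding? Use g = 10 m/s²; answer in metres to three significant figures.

30.2 m

At the limit, μ_s m g = m v²/r, so r_min = v²/(μ_s g) = (16.4)²/(0.890 × 10.0) = 269.0/8.900 = 30.22 m.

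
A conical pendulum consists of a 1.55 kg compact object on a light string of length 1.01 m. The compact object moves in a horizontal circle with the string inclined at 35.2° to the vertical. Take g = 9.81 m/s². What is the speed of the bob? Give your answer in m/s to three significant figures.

The radius of the circle is r = L sinθ = 1.01 × sin 35.2° = 0.5822 m.
Horizontally T sinθ = mv²/r and vertically T cosθ = mg, so tanθ = v²/(rg).
v = √(r g tanθ) = √(0.5822 × 9.81 × 0.7054) = √4.029 = 2.007 m/s.

2.01 m/s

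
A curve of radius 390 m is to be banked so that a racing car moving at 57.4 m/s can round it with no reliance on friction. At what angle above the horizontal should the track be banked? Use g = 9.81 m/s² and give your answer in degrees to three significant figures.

40.7°

For a frictionless banked turn: horizontally N sinθ = mv²/r and vertically N cosθ = mg.
Dividing: tanθ = v²/(r g) = (57.4)²/(390 × 9.81) = 3295/3826 = 0.8612.
θ = arctan(0.8612) = 40.73°.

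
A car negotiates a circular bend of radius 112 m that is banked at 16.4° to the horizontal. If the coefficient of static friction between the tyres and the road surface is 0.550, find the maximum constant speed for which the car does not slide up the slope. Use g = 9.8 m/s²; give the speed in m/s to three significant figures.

At the maximum speed, friction acts down the slope at its limiting value f = μN. Radially (horizontal, toward centre): N sinθ + μN cosθ = mv²/r. Vertically: N cosθ − μN sinθ = mg.
Dividing: v² = r g (sinθ + μcosθ)/(cosθ − μsinθ).
sinθ + μcosθ = 0.2823 + 0.550×0.9593 = 0.8100; cosθ − μsinθ = 0.9593 − 0.550×0.2823 = 0.8040.
v² = 112 × 9.8 × 0.8100/0.8040 = 1106 m²/s², so v = 33.25 m/s.

33.3 m/s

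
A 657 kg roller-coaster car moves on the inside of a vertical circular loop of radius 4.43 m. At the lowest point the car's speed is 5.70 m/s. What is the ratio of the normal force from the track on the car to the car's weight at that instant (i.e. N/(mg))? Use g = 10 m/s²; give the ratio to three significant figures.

1.73

At the bottom, N − mg = mv²/r, so N = m(v²/r + g) and N/(mg) = v²/(rg) + 1 = (5.70)²/(4.43 × 10.0) + 1 = 0.7334 + 1 = 1.733.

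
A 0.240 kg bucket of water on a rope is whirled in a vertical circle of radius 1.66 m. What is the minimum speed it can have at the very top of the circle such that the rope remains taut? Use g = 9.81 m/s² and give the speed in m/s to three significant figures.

4.04 m/s

At the highest point the centre is directly below, so both the weight and T act inward: T + mg = mv²/r.
At minimum speed T → 0, so mg = mv_min²/r ⇒ v_min = √(g r) = √(9.81 × 1.66) = 4.035 m/s.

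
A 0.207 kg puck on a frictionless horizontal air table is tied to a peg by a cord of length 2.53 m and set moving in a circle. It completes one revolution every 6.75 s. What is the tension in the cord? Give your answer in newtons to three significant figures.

0.454 N

v = 2πr/T = 2π × 2.53/6.75 = 2.355 m/s.
The tension is the only horizontal force, so it supplies the full centripetal force: T = m v²/r = 0.207 × (2.355)²/2.53 = 0.207 × 5.546/2.53 = 0.4538 N.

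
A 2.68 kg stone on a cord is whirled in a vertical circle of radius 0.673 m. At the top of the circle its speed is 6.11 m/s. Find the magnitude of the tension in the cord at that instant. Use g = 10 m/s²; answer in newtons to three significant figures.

At the top, both T and the weight mg point inward (toward the centre), so T + mg = mv²/r.
T = m(v²/r − g) = 2.68 × ((6.11)²/0.673 − 10.0) = 2.68 × (55.47 − 10.0) = 2.68 × 45.47 = 121.9 N.

122 N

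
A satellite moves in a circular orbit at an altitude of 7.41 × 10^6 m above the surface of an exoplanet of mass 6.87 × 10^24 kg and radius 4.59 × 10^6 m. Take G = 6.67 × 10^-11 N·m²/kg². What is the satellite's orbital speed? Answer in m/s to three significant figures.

6180 m/s

Orbital radius r = R + h = 4.59 × 10^6 + 7.41 × 10^6 = 1.200 × 10^7 m.
Gravity supplies the centripetal force: G M m / r² = m v² / r, so v = √(GM/r).
v = √(6.67 × 10^-11 × 6.87 × 10^24 / 1.200 × 10^7) = √(3.819 × 10^7) = 6179 m/s.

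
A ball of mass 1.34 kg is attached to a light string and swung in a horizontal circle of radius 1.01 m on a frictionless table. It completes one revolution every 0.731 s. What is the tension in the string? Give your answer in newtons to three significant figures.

v = 2πr/T = 2π × 1.01/0.731 = 8.681 m/s.
The tension is the only horizontal force, so it supplies the full centripetal force: T = m v²/r = 1.34 × (8.681)²/1.01 = 1.34 × 75.36/1.01 = 99.99 N.

100 N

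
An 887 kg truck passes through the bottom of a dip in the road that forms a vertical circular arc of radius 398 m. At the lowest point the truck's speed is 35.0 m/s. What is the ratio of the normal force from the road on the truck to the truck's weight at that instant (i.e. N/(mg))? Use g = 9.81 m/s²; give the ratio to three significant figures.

1.31

At the bottom, N − mg = mv²/r, so N = m(v²/r + g) and N/(mg) = v²/(rg) + 1 = (35.0)²/(398 × 9.81) + 1 = 0.3138 + 1 = 1.314.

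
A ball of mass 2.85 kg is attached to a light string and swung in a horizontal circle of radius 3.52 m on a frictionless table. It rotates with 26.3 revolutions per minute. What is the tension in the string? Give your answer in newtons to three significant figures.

ω = 26.3 rev/min × 2π/60 = 2.754 rad/s, so v = ωr = 2.754 × 3.52 = 9.695 m/s.
The tension is the only horizontal force, so it supplies the full centripetal force: T = m v²/r = 2.85 × (9.695)²/3.52 = 2.85 × 93.98/3.52 = 76.10 N.

76.1 N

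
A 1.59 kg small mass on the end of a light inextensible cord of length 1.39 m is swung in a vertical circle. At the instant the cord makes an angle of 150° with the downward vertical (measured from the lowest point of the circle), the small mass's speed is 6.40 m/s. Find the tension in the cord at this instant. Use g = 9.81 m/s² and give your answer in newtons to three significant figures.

Take the radial direction toward the centre of the circle as positive. The component of the weight along the string toward the centre is −mg cos φ (φ measured from the bottom), so Newton's second law along the string gives T − mg cos φ = m v²/r.
cos 150° = -0.8660, so T = m(v²/r + g cos φ) = 1.59 × ((6.40)²/1.39 + 9.81 × -0.8660) = 1.59 × (29.47 + (-8.496)) = 1.59 × 20.97 = 33.35 N.

33.3 N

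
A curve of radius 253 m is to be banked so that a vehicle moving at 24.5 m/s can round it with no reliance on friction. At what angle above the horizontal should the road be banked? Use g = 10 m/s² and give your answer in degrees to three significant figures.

For a frictionless banked turn: horizontally N sinθ = mv²/r and vertically N cosθ = mg.
Dividing: tanθ = v²/(r g) = (24.5)²/(253 × 10.0) = 600.2/2530 = 0.2373.
θ = arctan(0.2373) = 13.35°.

13.3°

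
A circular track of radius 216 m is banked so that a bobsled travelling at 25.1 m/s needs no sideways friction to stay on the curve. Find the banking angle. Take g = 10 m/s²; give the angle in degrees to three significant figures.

For a frictionless banked turn: horizontally N sinθ = mv²/r and vertically N cosθ = mg.
Dividing: tanθ = v²/(r g) = (25.1)²/(216 × 10.0) = 630.0/2160 = 0.2917.
θ = arctan(0.2917) = 16.26°.

16.3°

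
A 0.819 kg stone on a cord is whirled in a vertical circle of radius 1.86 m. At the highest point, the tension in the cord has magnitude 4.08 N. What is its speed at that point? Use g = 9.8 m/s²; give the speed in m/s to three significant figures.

5.24 m/s

At the top, T + mg = mv²/r, so v = √(r(T/m + g)) = √(1.86 × (4.08/0.819 + 9.8)) = √(1.86 × 14.78) = √27.49 = 5.243 m/s.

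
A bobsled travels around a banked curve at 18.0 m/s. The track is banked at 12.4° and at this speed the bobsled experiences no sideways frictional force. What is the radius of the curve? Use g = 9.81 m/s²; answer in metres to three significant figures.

Frictionless banking: tanθ = v²/(rg), so r = v²/(g tanθ).
r = (18.0)²/(9.81 × tan 12.4°) = 324.0/(9.81 × 0.2199) = 324.0/2.157 = 150.2 m.

150 m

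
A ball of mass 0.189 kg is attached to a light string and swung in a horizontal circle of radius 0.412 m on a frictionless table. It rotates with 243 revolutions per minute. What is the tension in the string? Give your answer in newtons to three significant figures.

50.4 N

ω = 243 rev/min × 2π/60 = 25.45 rad/s, so v = ωr = 25.45 × 0.412 = 10.48 m/s.
The tension is the only horizontal force, so it supplies the full centripetal force: T = m v²/r = 0.189 × (10.48)²/0.412 = 0.189 × 109.9/0.412 = 50.42 N.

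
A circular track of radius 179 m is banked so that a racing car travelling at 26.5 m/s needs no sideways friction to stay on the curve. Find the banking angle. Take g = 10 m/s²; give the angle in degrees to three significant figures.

21.4°

For a frictionless banked turn: horizontally N sinθ = mv²/r and vertically N cosθ = mg.
Dividing: tanθ = v²/(r g) = (26.5)²/(179 × 10.0) = 702.2/1790 = 0.3923.
θ = arctan(0.3923) = 21.42°.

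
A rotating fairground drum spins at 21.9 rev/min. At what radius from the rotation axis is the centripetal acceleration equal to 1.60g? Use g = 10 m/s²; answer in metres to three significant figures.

ω = 21.9 rev/min × 2π/60 = 2.293 rad/s.
a_c = ω²r = 1.60g ⇒ r = 1.60 × 10.0 / (2.293)² = 16.00/5.260 = 3.042 m.

3.04 m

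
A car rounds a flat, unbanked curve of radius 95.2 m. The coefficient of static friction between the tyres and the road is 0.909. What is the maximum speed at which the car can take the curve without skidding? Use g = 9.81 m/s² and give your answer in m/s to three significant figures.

29.1 m/s

The only inward force on a level bend is static friction, so at the limit f_s = μ_s N = μ_s m g = m v²/r.
Mass cancels: v_max = √(μ_s g r) = √(0.909 × 9.81 × 95.2) = √848.9 = 29.14 m/s.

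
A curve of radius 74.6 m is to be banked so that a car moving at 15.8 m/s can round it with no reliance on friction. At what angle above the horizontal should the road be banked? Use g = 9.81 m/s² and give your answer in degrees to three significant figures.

For a frictionless banked turn: horizontally N sinθ = mv²/r and vertically N cosθ = mg.
Dividing: tanθ = v²/(r g) = (15.8)²/(74.6 × 9.81) = 249.6/731.8 = 0.3411.
θ = arctan(0.3411) = 18.84°.

18.8°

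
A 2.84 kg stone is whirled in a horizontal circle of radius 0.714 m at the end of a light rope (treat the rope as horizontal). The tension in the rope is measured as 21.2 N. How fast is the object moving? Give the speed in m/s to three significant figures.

T = m v²/r ⇒ v = √(T r / m) = √(21.2 × 0.714 / 2.84) = √5.330 = 2.309 m/s.

2.31 m/s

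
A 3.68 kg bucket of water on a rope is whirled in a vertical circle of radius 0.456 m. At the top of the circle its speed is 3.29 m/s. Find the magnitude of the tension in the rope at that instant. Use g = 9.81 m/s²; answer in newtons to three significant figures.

51.3 N

At the top, both T and the weight mg point inward (toward the centre), so T + mg = mv²/r.
T = m(v²/r − g) = 3.68 × ((3.29)²/0.456 − 9.81) = 3.68 × (23.74 − 9.81) = 3.68 × 13.93 = 51.25 N.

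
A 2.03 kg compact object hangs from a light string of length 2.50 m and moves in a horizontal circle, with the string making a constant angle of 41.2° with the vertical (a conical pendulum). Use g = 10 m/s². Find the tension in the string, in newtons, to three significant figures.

27.0 N

Vertically the bob has no acceleration, so T cosθ = mg.
T = mg/cosθ = 2.03 × 10.0 / cos 41.2° = 20.30/0.7524 = 26.98 N.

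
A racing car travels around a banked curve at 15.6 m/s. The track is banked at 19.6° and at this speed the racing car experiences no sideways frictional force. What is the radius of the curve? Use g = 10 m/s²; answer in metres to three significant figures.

Frictionless banking: tanθ = v²/(rg), so r = v²/(g tanθ).
r = (15.6)²/(10.0 × tan 19.6°) = 243.4/(10.0 × 0.3561) = 243.4/3.561 = 68.34 m.

68.3 m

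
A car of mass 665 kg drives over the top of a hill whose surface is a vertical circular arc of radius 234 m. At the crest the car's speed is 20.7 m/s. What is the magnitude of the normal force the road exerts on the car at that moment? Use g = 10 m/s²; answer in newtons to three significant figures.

5430 N

At the crest the centripetal acceleration points downward (toward the centre of the arc), so mg − N = mv²/r.
N = m(g − v²/r) = 665 × (10.0 − (20.7)²/234) = 665 × (10.0 − 1.831) = 665 × 8.169 = 5432 N.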